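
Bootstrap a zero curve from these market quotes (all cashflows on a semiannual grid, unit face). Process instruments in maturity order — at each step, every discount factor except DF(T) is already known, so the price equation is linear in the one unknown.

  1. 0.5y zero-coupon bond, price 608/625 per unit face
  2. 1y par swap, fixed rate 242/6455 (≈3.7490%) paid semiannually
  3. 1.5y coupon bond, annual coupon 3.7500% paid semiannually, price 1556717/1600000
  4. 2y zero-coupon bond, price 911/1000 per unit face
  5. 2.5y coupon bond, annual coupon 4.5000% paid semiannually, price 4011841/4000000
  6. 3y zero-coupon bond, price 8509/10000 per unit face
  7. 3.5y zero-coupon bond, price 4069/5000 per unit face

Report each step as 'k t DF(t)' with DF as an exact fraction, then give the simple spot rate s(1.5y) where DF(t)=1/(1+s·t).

1 1/2 608/625
2 1 9637/10000
3 3/2 4597/5000
4 2 911/1000
5 5/2 449/500
6 3 8509/10000
7 7/2 4069/5000
s(1.5y) = (1/(4597/5000) − 1)/(3/2) = 806/13791 ≈ 5.8444%

step 1 [0.5y] zero: DF = P = 608/625 ≈ 0.972800
step 2 [1y] swap r/2=121/6455: DF=(1 − 121/6455·(0.972800))/(1+121/6455) = 9637/10000 ≈ 0.963700
step 3 [1.5y] bond c/2=3/160: DF=(1556717/1600000 − 3/160·(0.972800+0.963700))/(1+3/160) = 4597/5000 ≈ 0.919400
step 4 [2y] zero: DF = P = 911/1000 ≈ 0.911000
step 5 [2.5y] bond c/2=9/400: DF=(4011841/4000000 − 9/400·(0.972800+0.963700+0.919400+0.911000))/(1+9/400) = 449/500 ≈ 0.898000
step 6 [3y] zero: DF = P = 8509/10000 ≈ 0.850900
step 7 [3.5y] zero: DF = P = 4069/5000 ≈ 0.813800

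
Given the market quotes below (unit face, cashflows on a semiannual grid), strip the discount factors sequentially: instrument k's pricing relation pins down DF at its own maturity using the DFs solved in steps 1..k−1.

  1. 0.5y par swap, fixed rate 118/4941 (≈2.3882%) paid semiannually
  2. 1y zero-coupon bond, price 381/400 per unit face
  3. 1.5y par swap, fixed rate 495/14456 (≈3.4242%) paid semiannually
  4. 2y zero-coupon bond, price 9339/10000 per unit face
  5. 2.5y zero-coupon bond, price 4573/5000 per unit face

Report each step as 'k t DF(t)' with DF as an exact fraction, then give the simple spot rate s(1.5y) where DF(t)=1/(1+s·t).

1 1/2 4941/5000
2 1 381/400
3 3/2 1901/2000
4 2 9339/10000
5 5/2 4573/5000
s(1.5y) = (1/(1901/2000) − 1)/(3/2) = 66/1901 ≈ 3.4719%

step 1 [0.5y] swap r/2=59/4941: DF=(1 − 59/4941·(0))/(1+59/4941) = 4941/5000 ≈ 0.988200
step 2 [1y] zero: DF = P = 381/400 ≈ 0.952500
step 3 [1.5y] swap r/2=495/28912: DF=(1 − 495/28912·(0.988200+0.952500))/(1+495/28912) = 1901/2000 ≈ 0.950500
step 4 [2y] zero: DF = P = 9339/10000 ≈ 0.933900
step 5 [2.5y] zero: DF = P = 4573/5000 ≈ 0.914600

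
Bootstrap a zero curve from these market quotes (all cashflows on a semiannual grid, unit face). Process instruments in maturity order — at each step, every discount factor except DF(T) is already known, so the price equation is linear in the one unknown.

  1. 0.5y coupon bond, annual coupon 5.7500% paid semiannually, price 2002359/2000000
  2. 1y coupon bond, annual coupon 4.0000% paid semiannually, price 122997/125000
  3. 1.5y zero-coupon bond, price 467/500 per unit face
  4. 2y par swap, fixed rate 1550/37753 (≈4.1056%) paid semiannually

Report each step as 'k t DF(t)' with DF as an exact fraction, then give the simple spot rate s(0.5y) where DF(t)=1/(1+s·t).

1 1/2 2433/2500
2 1 591/625
3 3/2 467/500
4 2 369/400
s(0.5y) = (1/(2433/2500) − 1)/(1/2) = 134/2433 ≈ 5.5076%

step 1 [0.5y] bond c/2=23/800: DF=(2002359/2000000 − 23/800·(0))/(1+23/800) = 2433/2500 ≈ 0.973200
step 2 [1y] bond c/2=1/50: DF=(122997/125000 − 1/50·(0.973200))/(1+1/50) = 591/625 ≈ 0.945600
step 3 [1.5y] zero: DF = P = 467/500 ≈ 0.934000
step 4 [2y] swap r/2=775/37753: DF=(1 − 775/37753·(0.973200+0.945600+0.934000))/(1+775/37753) = 369/400 ≈ 0.922500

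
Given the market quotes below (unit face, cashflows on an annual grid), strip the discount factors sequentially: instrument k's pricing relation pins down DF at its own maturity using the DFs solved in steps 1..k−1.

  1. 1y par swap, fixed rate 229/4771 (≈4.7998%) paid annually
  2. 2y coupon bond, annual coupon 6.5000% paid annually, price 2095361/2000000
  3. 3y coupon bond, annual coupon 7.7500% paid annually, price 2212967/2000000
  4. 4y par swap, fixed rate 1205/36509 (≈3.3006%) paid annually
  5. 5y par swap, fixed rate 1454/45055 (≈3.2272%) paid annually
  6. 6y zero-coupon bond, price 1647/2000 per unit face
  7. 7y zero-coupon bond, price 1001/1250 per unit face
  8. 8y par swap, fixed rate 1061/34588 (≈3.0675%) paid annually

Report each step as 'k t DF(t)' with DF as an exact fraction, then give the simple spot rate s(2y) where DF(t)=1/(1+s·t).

step 1 [1y] swap r/1=229/4771: DF=(1 − 229/4771·(0))/(1+229/4771) = 4771/5000 ≈ 0.954200
step 2 [2y] bond c/1=13/200: DF=(2095361/2000000 − 13/200·(0.954200))/(1+13/200) = 1851/2000 ≈ 0.925500
step 3 [3y] bond c/1=31/400: DF=(2212967/2000000 − 31/400·(0.954200+0.925500))/(1+31/400) = 8917/10000 ≈ 0.891700
step 4 [4y] swap r/1=1205/36509: DF=(1 − 1205/36509·(0.954200+0.925500+0.891700))/(1+1205/36509) = 1759/2000 ≈ 0.879500
step 5 [5y] swap r/1=1454/45055: DF=(1 − 1454/45055·(0.954200+0.925500+0.891700+0.879500))/(1+1454/45055) = 4273/5000 ≈ 0.854600
step 6 [6y] zero: DF = P = 1647/2000 ≈ 0.823500
step 7 [7y] zero: DF = P = 1001/1250 ≈ 0.800800
step 8 [8y] swap r/1=1061/34588: DF=(1 − 1061/34588·(0.954200+0.925500+0.891700+0.879500+0.854600+0.823500+0.800800))/(1+1061/34588) = 3939/5000 ≈ 0.787800

1 1 4771/5000
2 2 1851/2000
3 3 8917/10000
4 4 1759/2000
5 5 4273/5000
6 6 1647/2000
7 7 1001/1250
8 8 3939/5000
s(2y) = (1/(1851/2000) − 1)/(2) = 149/3702 ≈ 4.0249%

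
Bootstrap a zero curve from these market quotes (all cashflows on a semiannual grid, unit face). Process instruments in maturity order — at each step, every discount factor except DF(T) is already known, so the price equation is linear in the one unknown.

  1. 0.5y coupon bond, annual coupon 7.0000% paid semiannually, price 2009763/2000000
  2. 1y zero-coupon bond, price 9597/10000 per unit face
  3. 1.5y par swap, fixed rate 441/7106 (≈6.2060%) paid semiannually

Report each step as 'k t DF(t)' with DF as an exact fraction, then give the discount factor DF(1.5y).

1 1/2 9709/10000
2 1 9597/10000
3 3/2 4559/5000
DF(1.5y) = 4559/5000 ≈ 0.911800

step 1 [0.5y] bond c/2=7/200: DF=(2009763/2000000 − 7/200·(0))/(1+7/200) = 9709/10000 ≈ 0.970900
step 2 [1y] zero: DF = P = 9597/10000 ≈ 0.959700
step 3 [1.5y] swap r/2=441/14212: DF=(1 − 441/14212·(0.970900+0.959700))/(1+441/14212) = 4559/5000 ≈ 0.911800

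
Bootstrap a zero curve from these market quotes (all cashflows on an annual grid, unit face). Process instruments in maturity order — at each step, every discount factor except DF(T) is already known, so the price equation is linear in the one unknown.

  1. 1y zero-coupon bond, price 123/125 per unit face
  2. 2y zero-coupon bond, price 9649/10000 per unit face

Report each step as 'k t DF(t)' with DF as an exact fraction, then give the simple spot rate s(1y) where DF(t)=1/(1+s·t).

1 1 123/125
2 2 9649/10000
s(1y) = (1/(123/125) − 1)/(1) = 2/123 ≈ 1.6260%

step 1 [1y] zero: DF = P = 123/125 ≈ 0.984000
step 2 [2y] zero: DF = P = 9649/10000 ≈ 0.964900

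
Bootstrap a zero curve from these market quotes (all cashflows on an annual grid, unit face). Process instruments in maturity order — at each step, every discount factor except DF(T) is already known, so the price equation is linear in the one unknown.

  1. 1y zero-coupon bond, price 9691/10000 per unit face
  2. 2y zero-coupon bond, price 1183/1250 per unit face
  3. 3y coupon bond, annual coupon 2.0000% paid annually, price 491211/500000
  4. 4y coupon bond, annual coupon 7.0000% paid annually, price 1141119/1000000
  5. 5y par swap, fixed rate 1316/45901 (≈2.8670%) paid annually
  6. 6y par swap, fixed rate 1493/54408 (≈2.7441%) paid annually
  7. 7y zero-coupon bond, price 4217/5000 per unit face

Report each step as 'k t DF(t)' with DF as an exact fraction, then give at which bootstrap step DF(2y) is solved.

step 1 [1y] zero: DF = P = 9691/10000 ≈ 0.969100
step 2 [2y] zero: DF = P = 1183/1250 ≈ 0.946400
step 3 [3y] bond c/1=1/50: DF=(491211/500000 − 1/50·(0.969100+0.946400))/(1+1/50) = 1157/1250 ≈ 0.925600
step 4 [4y] bond c/1=7/100: DF=(1141119/1000000 − 7/100·(0.969100+0.946400+0.925600))/(1+7/100) = 4403/5000 ≈ 0.880600
step 5 [5y] swap r/1=1316/45901: DF=(1 − 1316/45901·(0.969100+0.946400+0.925600+0.880600))/(1+1316/45901) = 2171/2500 ≈ 0.868400
step 6 [6y] swap r/1=1493/54408: DF=(1 − 1493/54408·(0.969100+0.946400+0.925600+0.880600+0.868400))/(1+1493/54408) = 8507/10000 ≈ 0.850700
step 7 [7y] zero: DF = P = 4217/5000 ≈ 0.843400

1 1 9691/10000
2 2 1183/1250
3 3 1157/1250
4 4 4403/5000
5 5 2171/2500
6 6 8507/10000
7 7 4217/5000
DF(2y) is solved at step 2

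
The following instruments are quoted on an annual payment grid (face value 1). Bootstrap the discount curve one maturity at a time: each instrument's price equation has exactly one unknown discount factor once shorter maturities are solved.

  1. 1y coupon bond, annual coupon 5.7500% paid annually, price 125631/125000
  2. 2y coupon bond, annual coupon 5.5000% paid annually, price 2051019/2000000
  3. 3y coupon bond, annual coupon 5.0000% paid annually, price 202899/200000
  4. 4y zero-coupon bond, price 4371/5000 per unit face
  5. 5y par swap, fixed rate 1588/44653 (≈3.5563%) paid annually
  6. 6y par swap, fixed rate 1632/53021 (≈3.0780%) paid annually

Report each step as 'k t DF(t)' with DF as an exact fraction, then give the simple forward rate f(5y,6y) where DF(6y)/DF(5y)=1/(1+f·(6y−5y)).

step 1 [1y] bond c/1=23/400: DF=(125631/125000 − 23/400·(0))/(1+23/400) = 594/625 ≈ 0.950400
step 2 [2y] bond c/1=11/200: DF=(2051019/2000000 − 11/200·(0.950400))/(1+11/200) = 369/400 ≈ 0.922500
step 3 [3y] bond c/1=1/20: DF=(202899/200000 − 1/20·(0.950400+0.922500))/(1+1/20) = 877/1000 ≈ 0.877000
step 4 [4y] zero: DF = P = 4371/5000 ≈ 0.874200
step 5 [5y] swap r/1=1588/44653: DF=(1 − 1588/44653·(0.950400+0.922500+0.877000+0.874200))/(1+1588/44653) = 2103/2500 ≈ 0.841200
step 6 [6y] swap r/1=1632/53021: DF=(1 − 1632/53021·(0.950400+0.922500+0.877000+0.874200+0.841200))/(1+1632/53021) = 523/625 ≈ 0.836800

1 1 594/625
2 2 369/400
3 3 877/1000
4 4 4371/5000
5 5 2103/2500
6 6 523/625
f(5y,6y) = ((2103/2500)/(523/625) − 1)/(1) = 11/2092 ≈ 0.5258%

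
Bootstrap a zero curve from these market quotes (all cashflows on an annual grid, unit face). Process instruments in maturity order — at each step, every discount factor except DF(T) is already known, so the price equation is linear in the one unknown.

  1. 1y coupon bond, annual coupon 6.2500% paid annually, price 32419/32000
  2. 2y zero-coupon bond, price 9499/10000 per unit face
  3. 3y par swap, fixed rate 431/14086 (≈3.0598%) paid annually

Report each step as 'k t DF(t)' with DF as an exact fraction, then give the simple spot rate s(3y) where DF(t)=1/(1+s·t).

1 1 1907/2000
2 2 9499/10000
3 3 4569/5000
s(3y) = (1/(4569/5000) − 1)/(3) = 431/13707 ≈ 3.1444%

step 1 [1y] bond c/1=1/16: DF=(32419/32000 − 1/16·(0))/(1+1/16) = 1907/2000 ≈ 0.953500
step 2 [2y] zero: DF = P = 9499/10000 ≈ 0.949900
step 3 [3y] swap r/1=431/14086: DF=(1 − 431/14086·(0.953500+0.949900))/(1+431/14086) = 4569/5000 ≈ 0.913800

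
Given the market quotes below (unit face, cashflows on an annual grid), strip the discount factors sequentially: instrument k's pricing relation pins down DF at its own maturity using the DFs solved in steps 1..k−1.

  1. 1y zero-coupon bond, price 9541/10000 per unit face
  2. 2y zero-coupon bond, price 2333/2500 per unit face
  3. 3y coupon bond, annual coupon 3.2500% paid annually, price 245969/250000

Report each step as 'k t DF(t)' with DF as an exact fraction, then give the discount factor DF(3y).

1 1 9541/10000
2 2 2333/2500
3 3 1787/2000
DF(3y) = 1787/2000 ≈ 0.893500

step 1 [1y] zero: DF = P = 9541/10000 ≈ 0.954100
step 2 [2y] zero: DF = P = 2333/2500 ≈ 0.933200
step 3 [3y] bond c/1=13/400: DF=(245969/250000 − 13/400·(0.954100+0.933200))/(1+13/400) = 1787/2000 ≈ 0.893500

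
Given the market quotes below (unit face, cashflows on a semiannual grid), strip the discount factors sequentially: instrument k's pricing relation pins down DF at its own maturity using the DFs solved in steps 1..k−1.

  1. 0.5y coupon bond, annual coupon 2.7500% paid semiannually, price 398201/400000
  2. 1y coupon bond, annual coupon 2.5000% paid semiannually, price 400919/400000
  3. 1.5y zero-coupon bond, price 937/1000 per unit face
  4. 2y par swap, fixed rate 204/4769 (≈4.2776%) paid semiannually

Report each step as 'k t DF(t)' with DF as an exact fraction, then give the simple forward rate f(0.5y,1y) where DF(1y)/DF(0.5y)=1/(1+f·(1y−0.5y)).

step 1 [0.5y] bond c/2=11/800: DF=(398201/400000 − 11/800·(0))/(1+11/800) = 491/500 ≈ 0.982000
step 2 [1y] bond c/2=1/80: DF=(400919/400000 − 1/80·(0.982000))/(1+1/80) = 4889/5000 ≈ 0.977800
step 3 [1.5y] zero: DF = P = 937/1000 ≈ 0.937000
step 4 [2y] swap r/2=102/4769: DF=(1 − 102/4769·(0.982000+0.977800+0.937000))/(1+102/4769) = 574/625 ≈ 0.918400

1 1/2 491/500
2 1 4889/5000
3 3/2 937/1000
4 2 574/625
f(0.5y,1y) = ((491/500)/(4889/5000) − 1)/(1/2) = 42/4889 ≈ 0.8591%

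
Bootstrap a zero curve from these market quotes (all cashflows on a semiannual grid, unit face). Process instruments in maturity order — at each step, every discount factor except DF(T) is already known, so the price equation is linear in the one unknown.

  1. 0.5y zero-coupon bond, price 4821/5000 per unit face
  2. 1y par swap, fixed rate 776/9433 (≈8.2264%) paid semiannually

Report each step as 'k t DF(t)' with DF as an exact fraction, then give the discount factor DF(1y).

step 1 [0.5y] zero: DF = P = 4821/5000 ≈ 0.964200
step 2 [1y] swap r/2=388/9433: DF=(1 − 388/9433·(0.964200))/(1+388/9433) = 1153/1250 ≈ 0.922400

1 1/2 4821/5000
2 1 1153/1250
DF(1y) = 1153/1250 ≈ 0.922400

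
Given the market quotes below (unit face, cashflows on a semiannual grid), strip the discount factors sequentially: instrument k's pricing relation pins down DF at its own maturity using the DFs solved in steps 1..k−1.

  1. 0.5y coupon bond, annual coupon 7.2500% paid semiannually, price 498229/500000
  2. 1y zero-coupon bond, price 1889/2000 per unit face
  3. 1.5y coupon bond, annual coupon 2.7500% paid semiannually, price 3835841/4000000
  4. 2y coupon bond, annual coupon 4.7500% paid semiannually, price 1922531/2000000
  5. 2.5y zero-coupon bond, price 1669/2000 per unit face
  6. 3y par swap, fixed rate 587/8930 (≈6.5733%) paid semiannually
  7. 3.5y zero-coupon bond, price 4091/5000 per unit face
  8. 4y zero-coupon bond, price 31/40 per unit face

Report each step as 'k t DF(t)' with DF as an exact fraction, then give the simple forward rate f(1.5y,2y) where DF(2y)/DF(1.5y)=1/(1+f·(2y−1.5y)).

step 1 [0.5y] bond c/2=29/800: DF=(498229/500000 − 29/800·(0))/(1+29/800) = 601/625 ≈ 0.961600
step 2 [1y] zero: DF = P = 1889/2000 ≈ 0.944500
step 3 [1.5y] bond c/2=11/800: DF=(3835841/4000000 − 11/800·(0.961600+0.944500))/(1+11/800) = 9201/10000 ≈ 0.920100
step 4 [2y] bond c/2=19/800: DF=(1922531/2000000 − 19/800·(0.961600+0.944500+0.920100))/(1+19/800) = 4367/5000 ≈ 0.873400
step 5 [2.5y] zero: DF = P = 1669/2000 ≈ 0.834500
step 6 [3y] swap r/2=587/17860: DF=(1 − 587/17860·(0.961600+0.944500+0.920100+0.873400+0.834500))/(1+587/17860) = 8239/10000 ≈ 0.823900
step 7 [3.5y] zero: DF = P = 4091/5000 ≈ 0.818200
step 8 [4y] zero: DF = P = 31/40 ≈ 0.775000

1 1/2 601/625
2 1 1889/2000
3 3/2 9201/10000
4 2 4367/5000
5 5/2 1669/2000
6 3 8239/10000
7 7/2 4091/5000
8 4 31/40
f(1.5y,2y) = ((9201/10000)/(4367/5000) − 1)/(1/2) = 467/4367 ≈ 10.6938%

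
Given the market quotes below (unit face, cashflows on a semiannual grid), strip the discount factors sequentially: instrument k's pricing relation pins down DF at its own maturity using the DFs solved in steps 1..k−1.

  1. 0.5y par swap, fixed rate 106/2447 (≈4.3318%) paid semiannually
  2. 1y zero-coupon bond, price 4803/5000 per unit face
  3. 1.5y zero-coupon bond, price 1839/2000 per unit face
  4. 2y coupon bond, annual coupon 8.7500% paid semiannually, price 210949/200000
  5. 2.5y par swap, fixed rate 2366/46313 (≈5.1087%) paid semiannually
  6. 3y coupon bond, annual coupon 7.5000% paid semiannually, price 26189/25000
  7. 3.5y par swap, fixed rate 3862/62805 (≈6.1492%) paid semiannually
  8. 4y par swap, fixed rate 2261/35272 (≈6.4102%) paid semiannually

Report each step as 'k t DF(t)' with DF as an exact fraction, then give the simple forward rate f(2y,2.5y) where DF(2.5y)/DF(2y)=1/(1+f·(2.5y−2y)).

1 1/2 2447/2500
2 1 4803/5000
3 3/2 1839/2000
4 2 8907/10000
5 5/2 8817/10000
6 3 8423/10000
7 7/2 8069/10000
8 4 7739/10000
f(2y,2.5y) = ((8907/10000)/(8817/10000) − 1)/(1/2) = 60/2939 ≈ 2.0415%

step 1 [0.5y] swap r/2=53/2447: DF=(1 − 53/2447·(0))/(1+53/2447) = 2447/2500 ≈ 0.978800
step 2 [1y] zero: DF = P = 4803/5000 ≈ 0.960600
step 3 [1.5y] zero: DF = P = 1839/2000 ≈ 0.919500
step 4 [2y] bond c/2=7/160: DF=(210949/200000 − 7/160·(0.978800+0.960600+0.919500))/(1+7/160) = 8907/10000 ≈ 0.890700
step 5 [2.5y] swap r/2=1183/46313: DF=(1 − 1183/46313·(0.978800+0.960600+0.919500+0.890700))/(1+1183/46313) = 8817/10000 ≈ 0.881700
step 6 [3y] bond c/2=3/80: DF=(26189/25000 − 3/80·(0.978800+0.960600+0.919500+0.890700+0.881700))/(1+3/80) = 8423/10000 ≈ 0.842300
step 7 [3.5y] swap r/2=1931/62805: DF=(1 − 1931/62805·(0.978800+0.960600+0.919500+0.890700+0.881700+0.842300))/(1+1931/62805) = 8069/10000 ≈ 0.806900
step 8 [4y] swap r/2=2261/70544: DF=(1 − 2261/70544·(0.978800+0.960600+0.919500+0.890700+0.881700+0.842300+0.806900))/(1+2261/70544) = 7739/10000 ≈ 0.773900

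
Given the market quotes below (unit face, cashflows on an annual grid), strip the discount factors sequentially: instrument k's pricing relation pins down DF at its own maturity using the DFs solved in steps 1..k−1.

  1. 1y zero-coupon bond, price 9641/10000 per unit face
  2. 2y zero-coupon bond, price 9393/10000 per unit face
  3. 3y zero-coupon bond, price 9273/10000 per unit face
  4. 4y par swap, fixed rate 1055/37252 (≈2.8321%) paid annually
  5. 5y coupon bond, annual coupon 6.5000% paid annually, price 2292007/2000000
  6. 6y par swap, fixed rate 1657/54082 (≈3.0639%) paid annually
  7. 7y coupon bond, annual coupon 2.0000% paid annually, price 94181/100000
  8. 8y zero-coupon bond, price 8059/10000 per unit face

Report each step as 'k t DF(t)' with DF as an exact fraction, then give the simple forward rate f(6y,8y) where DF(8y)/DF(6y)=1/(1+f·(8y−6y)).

step 1 [1y] zero: DF = P = 9641/10000 ≈ 0.964100
step 2 [2y] zero: DF = P = 9393/10000 ≈ 0.939300
step 3 [3y] zero: DF = P = 9273/10000 ≈ 0.927300
step 4 [4y] swap r/1=1055/37252: DF=(1 − 1055/37252·(0.964100+0.939300+0.927300))/(1+1055/37252) = 1789/2000 ≈ 0.894500
step 5 [5y] bond c/1=13/200: DF=(2292007/2000000 − 13/200·(0.964100+0.939300+0.927300+0.894500))/(1+13/200) = 8487/10000 ≈ 0.848700
step 6 [6y] swap r/1=1657/54082: DF=(1 − 1657/54082·(0.964100+0.939300+0.927300+0.894500+0.848700))/(1+1657/54082) = 8343/10000 ≈ 0.834300
step 7 [7y] bond c/1=1/50: DF=(94181/100000 − 1/50·(0.964100+0.939300+0.927300+0.894500+0.848700+0.834300))/(1+1/50) = 8173/10000 ≈ 0.817300
step 8 [8y] zero: DF = P = 8059/10000 ≈ 0.805900

1 1 9641/10000
2 2 9393/10000
3 3 9273/10000
4 4 1789/2000
5 5 8487/10000
6 6 8343/10000
7 7 8173/10000
8 8 8059/10000
f(6y,8y) = ((8343/10000)/(8059/10000) − 1)/(2) = 142/8059 ≈ 1.7620%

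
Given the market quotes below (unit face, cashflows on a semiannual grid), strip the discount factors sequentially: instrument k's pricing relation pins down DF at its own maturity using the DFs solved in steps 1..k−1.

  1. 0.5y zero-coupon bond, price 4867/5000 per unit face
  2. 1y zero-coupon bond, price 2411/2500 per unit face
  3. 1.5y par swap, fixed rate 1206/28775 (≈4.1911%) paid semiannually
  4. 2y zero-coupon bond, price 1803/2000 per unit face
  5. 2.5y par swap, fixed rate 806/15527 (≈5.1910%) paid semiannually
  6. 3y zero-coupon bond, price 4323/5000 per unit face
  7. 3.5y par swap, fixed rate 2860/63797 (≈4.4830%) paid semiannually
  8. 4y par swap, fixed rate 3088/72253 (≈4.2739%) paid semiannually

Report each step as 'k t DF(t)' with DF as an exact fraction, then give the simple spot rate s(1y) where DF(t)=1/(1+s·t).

step 1 [0.5y] zero: DF = P = 4867/5000 ≈ 0.973400
step 2 [1y] zero: DF = P = 2411/2500 ≈ 0.964400
step 3 [1.5y] swap r/2=603/28775: DF=(1 − 603/28775·(0.973400+0.964400))/(1+603/28775) = 9397/10000 ≈ 0.939700
step 4 [2y] zero: DF = P = 1803/2000 ≈ 0.901500
step 5 [2.5y] swap r/2=403/15527: DF=(1 − 403/15527·(0.973400+0.964400+0.939700+0.901500))/(1+403/15527) = 8791/10000 ≈ 0.879100
step 6 [3y] zero: DF = P = 4323/5000 ≈ 0.864600
step 7 [3.5y] swap r/2=1430/63797: DF=(1 − 1430/63797·(0.973400+0.964400+0.939700+0.901500+0.879100+0.864600))/(1+1430/63797) = 857/1000 ≈ 0.857000
step 8 [4y] swap r/2=1544/72253: DF=(1 − 1544/72253·(0.973400+0.964400+0.939700+0.901500+0.879100+0.864600+0.857000))/(1+1544/72253) = 1057/1250 ≈ 0.845600

1 1/2 4867/5000
2 1 2411/2500
3 3/2 9397/10000
4 2 1803/2000
5 5/2 8791/10000
6 3 4323/5000
7 7/2 857/1000
8 4 1057/1250
s(1y) = (1/(2411/2500) − 1)/(1) = 89/2411 ≈ 3.6914%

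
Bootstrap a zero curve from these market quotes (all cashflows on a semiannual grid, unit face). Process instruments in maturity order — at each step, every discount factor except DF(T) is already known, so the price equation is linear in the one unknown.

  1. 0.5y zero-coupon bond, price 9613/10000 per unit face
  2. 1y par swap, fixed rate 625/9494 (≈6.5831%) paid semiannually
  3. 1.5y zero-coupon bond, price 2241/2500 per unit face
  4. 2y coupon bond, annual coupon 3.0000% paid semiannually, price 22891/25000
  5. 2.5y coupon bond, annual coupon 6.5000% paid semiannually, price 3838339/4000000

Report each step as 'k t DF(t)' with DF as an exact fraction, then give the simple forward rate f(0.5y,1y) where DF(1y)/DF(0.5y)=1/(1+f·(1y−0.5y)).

step 1 [0.5y] zero: DF = P = 9613/10000 ≈ 0.961300
step 2 [1y] swap r/2=625/18988: DF=(1 − 625/18988·(0.961300))/(1+625/18988) = 15/16 ≈ 0.937500
step 3 [1.5y] zero: DF = P = 2241/2500 ≈ 0.896400
step 4 [2y] bond c/2=3/200: DF=(22891/25000 − 3/200·(0.961300+0.937500+0.896400))/(1+3/200) = 538/625 ≈ 0.860800
step 5 [2.5y] bond c/2=13/400: DF=(3838339/4000000 − 13/400·(0.961300+0.937500+0.896400+0.860800))/(1+13/400) = 8143/10000 ≈ 0.814300

1 1/2 9613/10000
2 1 15/16
3 3/2 2241/2500
4 2 538/625
5 5/2 8143/10000
f(0.5y,1y) = ((9613/10000)/(15/16) − 1)/(1/2) = 476/9375 ≈ 5.0773%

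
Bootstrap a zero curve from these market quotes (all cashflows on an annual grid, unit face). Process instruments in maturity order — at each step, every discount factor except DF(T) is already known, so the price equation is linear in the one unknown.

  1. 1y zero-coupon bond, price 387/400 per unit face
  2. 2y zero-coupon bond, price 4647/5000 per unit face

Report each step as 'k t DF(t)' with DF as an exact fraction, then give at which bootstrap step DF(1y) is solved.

step 1 [1y] zero: DF = P = 387/400 ≈ 0.967500
step 2 [2y] zero: DF = P = 4647/5000 ≈ 0.929400

1 1 387/400
2 2 4647/5000
DF(1y) is solved at step 1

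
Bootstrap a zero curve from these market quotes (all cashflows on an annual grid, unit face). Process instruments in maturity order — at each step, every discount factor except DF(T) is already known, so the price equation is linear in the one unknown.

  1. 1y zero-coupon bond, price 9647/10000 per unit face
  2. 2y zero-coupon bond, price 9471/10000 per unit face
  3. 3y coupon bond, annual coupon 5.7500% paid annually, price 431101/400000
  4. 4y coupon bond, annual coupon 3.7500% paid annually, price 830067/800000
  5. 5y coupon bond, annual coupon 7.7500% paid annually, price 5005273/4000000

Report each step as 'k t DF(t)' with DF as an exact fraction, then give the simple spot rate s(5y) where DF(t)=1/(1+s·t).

step 1 [1y] zero: DF = P = 9647/10000 ≈ 0.964700
step 2 [2y] zero: DF = P = 9471/10000 ≈ 0.947100
step 3 [3y] bond c/1=23/400: DF=(431101/400000 − 23/400·(0.964700+0.947100))/(1+23/400) = 572/625 ≈ 0.915200
step 4 [4y] bond c/1=3/80: DF=(830067/800000 − 3/80·(0.964700+0.947100+0.915200))/(1+3/80) = 8979/10000 ≈ 0.897900
step 5 [5y] bond c/1=31/400: DF=(5005273/4000000 − 31/400·(0.964700+0.947100+0.915200+0.897900))/(1+31/400) = 4467/5000 ≈ 0.893400

1 1 9647/10000
2 2 9471/10000
3 3 572/625
4 4 8979/10000
5 5 4467/5000
s(5y) = (1/(4467/5000) − 1)/(5) = 533/22335 ≈ 2.3864%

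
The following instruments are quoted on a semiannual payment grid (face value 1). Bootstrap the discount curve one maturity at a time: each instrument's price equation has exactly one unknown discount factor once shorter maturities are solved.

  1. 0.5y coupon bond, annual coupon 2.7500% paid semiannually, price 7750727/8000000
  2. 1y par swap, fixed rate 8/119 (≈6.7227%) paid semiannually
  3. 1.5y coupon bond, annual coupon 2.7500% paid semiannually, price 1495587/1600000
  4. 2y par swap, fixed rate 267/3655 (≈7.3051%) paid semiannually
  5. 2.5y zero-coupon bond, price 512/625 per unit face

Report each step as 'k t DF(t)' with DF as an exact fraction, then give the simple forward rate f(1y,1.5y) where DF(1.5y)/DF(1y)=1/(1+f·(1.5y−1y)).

step 1 [0.5y] bond c/2=11/800: DF=(7750727/8000000 − 11/800·(0))/(1+11/800) = 9557/10000 ≈ 0.955700
step 2 [1y] swap r/2=4/119: DF=(1 − 4/119·(0.955700))/(1+4/119) = 2341/2500 ≈ 0.936400
step 3 [1.5y] bond c/2=11/800: DF=(1495587/1600000 − 11/800·(0.955700+0.936400))/(1+11/800) = 2241/2500 ≈ 0.896400
step 4 [2y] swap r/2=267/7310: DF=(1 − 267/7310·(0.955700+0.936400+0.896400))/(1+267/7310) = 1733/2000 ≈ 0.866500
step 5 [2.5y] zero: DF = P = 512/625 ≈ 0.819200

1 1/2 9557/10000
2 1 2341/2500
3 3/2 2241/2500
4 2 1733/2000
5 5/2 512/625
f(1y,1.5y) = ((2341/2500)/(2241/2500) − 1)/(1/2) = 200/2241 ≈ 8.9246%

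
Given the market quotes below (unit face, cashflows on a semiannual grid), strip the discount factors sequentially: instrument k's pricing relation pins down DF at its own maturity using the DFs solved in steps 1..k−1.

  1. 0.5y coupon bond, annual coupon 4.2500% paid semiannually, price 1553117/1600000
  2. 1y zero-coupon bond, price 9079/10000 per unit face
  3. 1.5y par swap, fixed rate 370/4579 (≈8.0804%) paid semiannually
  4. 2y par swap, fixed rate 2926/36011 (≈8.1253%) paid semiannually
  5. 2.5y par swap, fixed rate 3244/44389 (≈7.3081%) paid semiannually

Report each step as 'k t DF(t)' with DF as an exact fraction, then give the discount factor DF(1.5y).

step 1 [0.5y] bond c/2=17/800: DF=(1553117/1600000 − 17/800·(0))/(1+17/800) = 1901/2000 ≈ 0.950500
step 2 [1y] zero: DF = P = 9079/10000 ≈ 0.907900
step 3 [1.5y] swap r/2=185/4579: DF=(1 − 185/4579·(0.950500+0.907900))/(1+185/4579) = 889/1000 ≈ 0.889000
step 4 [2y] swap r/2=1463/36011: DF=(1 − 1463/36011·(0.950500+0.907900+0.889000))/(1+1463/36011) = 8537/10000 ≈ 0.853700
step 5 [2.5y] swap r/2=1622/44389: DF=(1 − 1622/44389·(0.950500+0.907900+0.889000+0.853700))/(1+1622/44389) = 4189/5000 ≈ 0.837800

1 1/2 1901/2000
2 1 9079/10000
3 3/2 889/1000
4 2 8537/10000
5 5/2 4189/5000
DF(1.5y) = 889/1000 ≈ 0.889000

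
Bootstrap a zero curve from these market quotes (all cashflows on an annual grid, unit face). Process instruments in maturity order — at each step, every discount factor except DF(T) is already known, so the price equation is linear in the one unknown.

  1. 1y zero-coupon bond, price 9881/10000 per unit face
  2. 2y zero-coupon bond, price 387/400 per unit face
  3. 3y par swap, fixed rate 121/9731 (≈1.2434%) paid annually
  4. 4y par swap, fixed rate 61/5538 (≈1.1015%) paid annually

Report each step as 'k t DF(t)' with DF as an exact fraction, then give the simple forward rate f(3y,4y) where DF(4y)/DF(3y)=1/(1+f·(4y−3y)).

1 1 9881/10000
2 2 387/400
3 3 9637/10000
4 4 9573/10000
f(3y,4y) = ((9637/10000)/(9573/10000) − 1)/(1) = 64/9573 ≈ 0.6685%

step 1 [1y] zero: DF = P = 9881/10000 ≈ 0.988100
step 2 [2y] zero: DF = P = 387/400 ≈ 0.967500
step 3 [3y] swap r/1=121/9731: DF=(1 − 121/9731·(0.988100+0.967500))/(1+121/9731) = 9637/10000 ≈ 0.963700
step 4 [4y] swap r/1=61/5538: DF=(1 − 61/5538·(0.988100+0.967500+0.963700))/(1+61/5538) = 9573/10000 ≈ 0.957300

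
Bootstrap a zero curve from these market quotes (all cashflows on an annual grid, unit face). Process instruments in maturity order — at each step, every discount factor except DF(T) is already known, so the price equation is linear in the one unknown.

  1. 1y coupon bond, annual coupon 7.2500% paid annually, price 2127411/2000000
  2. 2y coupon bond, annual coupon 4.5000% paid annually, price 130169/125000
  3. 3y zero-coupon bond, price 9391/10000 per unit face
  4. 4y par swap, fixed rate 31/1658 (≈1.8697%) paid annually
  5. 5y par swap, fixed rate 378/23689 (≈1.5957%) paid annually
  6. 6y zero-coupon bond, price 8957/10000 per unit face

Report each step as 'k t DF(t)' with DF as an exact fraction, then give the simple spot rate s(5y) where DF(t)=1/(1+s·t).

step 1 [1y] bond c/1=29/400: DF=(2127411/2000000 − 29/400·(0))/(1+29/400) = 4959/5000 ≈ 0.991800
step 2 [2y] bond c/1=9/200: DF=(130169/125000 − 9/200·(0.991800))/(1+9/200) = 4769/5000 ≈ 0.953800
step 3 [3y] zero: DF = P = 9391/10000 ≈ 0.939100
step 4 [4y] swap r/1=31/1658: DF=(1 − 31/1658·(0.991800+0.953800+0.939100))/(1+31/1658) = 9287/10000 ≈ 0.928700
step 5 [5y] swap r/1=378/23689: DF=(1 − 378/23689·(0.991800+0.953800+0.939100+0.928700))/(1+378/23689) = 2311/2500 ≈ 0.924400
step 6 [6y] zero: DF = P = 8957/10000 ≈ 0.895700

1 1 4959/5000
2 2 4769/5000
3 3 9391/10000
4 4 9287/10000
5 5 2311/2500
6 6 8957/10000
s(5y) = (1/(2311/2500) − 1)/(5) = 189/11555 ≈ 1.6357%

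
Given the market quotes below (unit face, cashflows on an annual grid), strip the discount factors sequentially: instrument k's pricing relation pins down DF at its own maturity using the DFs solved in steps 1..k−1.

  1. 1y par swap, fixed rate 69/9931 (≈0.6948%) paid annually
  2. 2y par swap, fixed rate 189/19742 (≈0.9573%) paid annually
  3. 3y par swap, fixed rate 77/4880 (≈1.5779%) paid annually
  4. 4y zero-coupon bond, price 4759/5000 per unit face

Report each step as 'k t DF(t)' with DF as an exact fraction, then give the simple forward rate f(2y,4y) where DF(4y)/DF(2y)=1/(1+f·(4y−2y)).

step 1 [1y] swap r/1=69/9931: DF=(1 − 69/9931·(0))/(1+69/9931) = 9931/10000 ≈ 0.993100
step 2 [2y] swap r/1=189/19742: DF=(1 − 189/19742·(0.993100))/(1+189/19742) = 9811/10000 ≈ 0.981100
step 3 [3y] swap r/1=77/4880: DF=(1 − 77/4880·(0.993100+0.981100))/(1+77/4880) = 4769/5000 ≈ 0.953800
step 4 [4y] zero: DF = P = 4759/5000 ≈ 0.951800

1 1 9931/10000
2 2 9811/10000
3 3 4769/5000
4 4 4759/5000
f(2y,4y) = ((9811/10000)/(4759/5000) − 1)/(2) = 293/19036 ≈ 1.5392%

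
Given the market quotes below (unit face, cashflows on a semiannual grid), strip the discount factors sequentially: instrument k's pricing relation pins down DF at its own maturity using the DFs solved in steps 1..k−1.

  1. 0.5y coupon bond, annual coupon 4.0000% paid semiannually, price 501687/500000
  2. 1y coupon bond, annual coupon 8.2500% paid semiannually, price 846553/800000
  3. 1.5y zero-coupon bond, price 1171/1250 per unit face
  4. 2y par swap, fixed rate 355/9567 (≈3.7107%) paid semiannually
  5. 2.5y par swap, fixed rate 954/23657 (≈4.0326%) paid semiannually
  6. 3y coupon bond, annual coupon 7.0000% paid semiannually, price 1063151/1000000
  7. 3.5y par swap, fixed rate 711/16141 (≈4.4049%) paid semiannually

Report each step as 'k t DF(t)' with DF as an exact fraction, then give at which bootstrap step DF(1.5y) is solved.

step 1 [0.5y] bond c/2=1/50: DF=(501687/500000 − 1/50·(0))/(1+1/50) = 9837/10000 ≈ 0.983700
step 2 [1y] bond c/2=33/800: DF=(846553/800000 − 33/800·(0.983700))/(1+33/800) = 9773/10000 ≈ 0.977300
step 3 [1.5y] zero: DF = P = 1171/1250 ≈ 0.936800
step 4 [2y] swap r/2=355/19134: DF=(1 − 355/19134·(0.983700+0.977300+0.936800))/(1+355/19134) = 929/1000 ≈ 0.929000
step 5 [2.5y] swap r/2=477/23657: DF=(1 − 477/23657·(0.983700+0.977300+0.936800+0.929000))/(1+477/23657) = 4523/5000 ≈ 0.904600
step 6 [3y] bond c/2=7/200: DF=(1063151/1000000 − 7/200·(0.983700+0.977300+0.936800+0.929000+0.904600))/(1+7/200) = 542/625 ≈ 0.867200
step 7 [3.5y] swap r/2=711/32282: DF=(1 − 711/32282·(0.983700+0.977300+0.936800+0.929000+0.904600+0.867200))/(1+711/32282) = 4289/5000 ≈ 0.857800

1 1/2 9837/10000
2 1 9773/10000
3 3/2 1171/1250
4 2 929/1000
5 5/2 4523/5000
6 3 542/625
7 7/2 4289/5000
DF(1.5y) is solved at step 3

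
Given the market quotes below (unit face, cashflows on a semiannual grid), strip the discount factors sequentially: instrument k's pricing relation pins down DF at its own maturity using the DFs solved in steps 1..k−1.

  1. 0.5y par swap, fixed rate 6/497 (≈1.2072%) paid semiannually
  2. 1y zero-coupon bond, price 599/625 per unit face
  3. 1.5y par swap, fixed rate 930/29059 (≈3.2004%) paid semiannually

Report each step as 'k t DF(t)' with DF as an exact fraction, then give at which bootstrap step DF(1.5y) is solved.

step 1 [0.5y] swap r/2=3/497: DF=(1 − 3/497·(0))/(1+3/497) = 497/500 ≈ 0.994000
step 2 [1y] zero: DF = P = 599/625 ≈ 0.958400
step 3 [1.5y] swap r/2=465/29059: DF=(1 − 465/29059·(0.994000+0.958400))/(1+465/29059) = 1907/2000 ≈ 0.953500

1 1/2 497/500
2 1 599/625
3 3/2 1907/2000
DF(1.5y) is solved at step 3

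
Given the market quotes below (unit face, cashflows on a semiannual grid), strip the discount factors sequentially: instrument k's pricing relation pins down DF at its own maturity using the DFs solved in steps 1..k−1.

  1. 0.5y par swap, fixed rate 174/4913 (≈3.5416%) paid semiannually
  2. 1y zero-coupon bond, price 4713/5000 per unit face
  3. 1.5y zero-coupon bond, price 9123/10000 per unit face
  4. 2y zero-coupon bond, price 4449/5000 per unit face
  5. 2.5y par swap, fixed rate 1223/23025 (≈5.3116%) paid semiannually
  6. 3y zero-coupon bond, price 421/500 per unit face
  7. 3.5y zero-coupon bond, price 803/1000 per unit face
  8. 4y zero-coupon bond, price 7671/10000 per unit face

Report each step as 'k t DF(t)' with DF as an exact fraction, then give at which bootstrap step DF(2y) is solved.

1 1/2 4913/5000
2 1 4713/5000
3 3/2 9123/10000
4 2 4449/5000
5 5/2 8777/10000
6 3 421/500
7 7/2 803/1000
8 4 7671/10000
DF(2y) is solved at step 4

step 1 [0.5y] swap r/2=87/4913: DF=(1 − 87/4913·(0))/(1+87/4913) = 4913/5000 ≈ 0.982600
step 2 [1y] zero: DF = P = 4713/5000 ≈ 0.942600
step 3 [1.5y] zero: DF = P = 9123/10000 ≈ 0.912300
step 4 [2y] zero: DF = P = 4449/5000 ≈ 0.889800
step 5 [2.5y] swap r/2=1223/46050: DF=(1 − 1223/46050·(0.982600+0.942600+0.912300+0.889800))/(1+1223/46050) = 8777/10000 ≈ 0.877700
step 6 [3y] zero: DF = P = 421/500 ≈ 0.842000
step 7 [3.5y] zero: DF = P = 803/1000 ≈ 0.803000
step 8 [4y] zero: DF = P = 7671/10000 ≈ 0.767100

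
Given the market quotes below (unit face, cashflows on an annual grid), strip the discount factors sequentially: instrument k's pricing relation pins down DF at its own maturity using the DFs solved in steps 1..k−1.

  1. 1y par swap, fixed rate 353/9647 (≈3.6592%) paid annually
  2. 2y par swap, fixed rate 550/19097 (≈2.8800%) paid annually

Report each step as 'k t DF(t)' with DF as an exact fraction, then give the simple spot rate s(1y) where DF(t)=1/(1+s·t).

step 1 [1y] swap r/1=353/9647: DF=(1 − 353/9647·(0))/(1+353/9647) = 9647/10000 ≈ 0.964700
step 2 [2y] swap r/1=550/19097: DF=(1 − 550/19097·(0.964700))/(1+550/19097) = 189/200 ≈ 0.945000

1 1 9647/10000
2 2 189/200
s(1y) = (1/(9647/10000) − 1)/(1) = 353/9647 ≈ 3.6592%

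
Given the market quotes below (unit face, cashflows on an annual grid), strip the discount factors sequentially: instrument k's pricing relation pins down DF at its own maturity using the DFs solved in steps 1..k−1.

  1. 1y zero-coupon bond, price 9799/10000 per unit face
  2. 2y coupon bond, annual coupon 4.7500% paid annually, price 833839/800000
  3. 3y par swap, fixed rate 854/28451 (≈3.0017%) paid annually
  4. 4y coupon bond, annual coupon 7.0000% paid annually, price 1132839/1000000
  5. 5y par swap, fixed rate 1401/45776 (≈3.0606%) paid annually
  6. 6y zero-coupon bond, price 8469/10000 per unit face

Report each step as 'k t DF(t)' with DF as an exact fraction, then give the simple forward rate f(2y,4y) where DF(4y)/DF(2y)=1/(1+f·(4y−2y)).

1 1 9799/10000
2 2 4753/5000
3 3 4573/5000
4 4 4363/5000
5 5 8599/10000
6 6 8469/10000
f(2y,4y) = ((4753/5000)/(4363/5000) − 1)/(2) = 195/4363 ≈ 4.4694%

step 1 [1y] zero: DF = P = 9799/10000 ≈ 0.979900
step 2 [2y] bond c/1=19/400: DF=(833839/800000 − 19/400·(0.979900))/(1+19/400) = 4753/5000 ≈ 0.950600
step 3 [3y] swap r/1=854/28451: DF=(1 − 854/28451·(0.979900+0.950600))/(1+854/28451) = 4573/5000 ≈ 0.914600
step 4 [4y] bond c/1=7/100: DF=(1132839/1000000 − 7/100·(0.979900+0.950600+0.914600))/(1+7/100) = 4363/5000 ≈ 0.872600
step 5 [5y] swap r/1=1401/45776: DF=(1 − 1401/45776·(0.979900+0.950600+0.914600+0.872600))/(1+1401/45776) = 8599/10000 ≈ 0.859900
step 6 [6y] zero: DF = P = 8469/10000 ≈ 0.846900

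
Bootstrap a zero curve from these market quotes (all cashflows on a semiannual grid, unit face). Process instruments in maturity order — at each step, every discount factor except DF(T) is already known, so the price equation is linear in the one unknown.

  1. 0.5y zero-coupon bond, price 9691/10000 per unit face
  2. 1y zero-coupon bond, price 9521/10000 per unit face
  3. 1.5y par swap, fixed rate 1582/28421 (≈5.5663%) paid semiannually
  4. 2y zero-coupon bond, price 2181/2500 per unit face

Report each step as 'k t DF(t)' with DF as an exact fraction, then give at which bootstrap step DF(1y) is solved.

1 1/2 9691/10000
2 1 9521/10000
3 3/2 9209/10000
4 2 2181/2500
DF(1y) is solved at step 2

step 1 [0.5y] zero: DF = P = 9691/10000 ≈ 0.969100
step 2 [1y] zero: DF = P = 9521/10000 ≈ 0.952100
step 3 [1.5y] swap r/2=791/28421: DF=(1 − 791/28421·(0.969100+0.952100))/(1+791/28421) = 9209/10000 ≈ 0.920900
step 4 [2y] zero: DF = P = 2181/2500 ≈ 0.872400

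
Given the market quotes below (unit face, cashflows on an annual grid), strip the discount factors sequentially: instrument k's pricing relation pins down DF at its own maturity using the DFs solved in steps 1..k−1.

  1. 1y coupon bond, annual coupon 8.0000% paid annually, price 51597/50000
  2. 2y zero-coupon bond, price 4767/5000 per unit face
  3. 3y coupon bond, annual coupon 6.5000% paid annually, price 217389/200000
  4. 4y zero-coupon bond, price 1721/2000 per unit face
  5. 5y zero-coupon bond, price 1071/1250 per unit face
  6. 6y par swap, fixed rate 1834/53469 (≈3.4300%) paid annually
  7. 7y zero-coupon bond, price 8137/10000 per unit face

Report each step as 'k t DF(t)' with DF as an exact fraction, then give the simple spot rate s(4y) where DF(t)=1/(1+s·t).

1 1 1911/2000
2 2 4767/5000
3 3 9041/10000
4 4 1721/2000
5 5 1071/1250
6 6 4083/5000
7 7 8137/10000
s(4y) = (1/(1721/2000) − 1)/(4) = 279/6884 ≈ 4.0529%

step 1 [1y] bond c/1=2/25: DF=(51597/50000 − 2/25·(0))/(1+2/25) = 1911/2000 ≈ 0.955500
step 2 [2y] zero: DF = P = 4767/5000 ≈ 0.953400
step 3 [3y] bond c/1=13/200: DF=(217389/200000 − 13/200·(0.955500+0.953400))/(1+13/200) = 9041/10000 ≈ 0.904100
step 4 [4y] zero: DF = P = 1721/2000 ≈ 0.860500
step 5 [5y] zero: DF = P = 1071/1250 ≈ 0.856800
step 6 [6y] swap r/1=1834/53469: DF=(1 − 1834/53469·(0.955500+0.953400+0.904100+0.860500+0.856800))/(1+1834/53469) = 4083/5000 ≈ 0.816600
step 7 [7y] zero: DF = P = 8137/10000 ≈ 0.813700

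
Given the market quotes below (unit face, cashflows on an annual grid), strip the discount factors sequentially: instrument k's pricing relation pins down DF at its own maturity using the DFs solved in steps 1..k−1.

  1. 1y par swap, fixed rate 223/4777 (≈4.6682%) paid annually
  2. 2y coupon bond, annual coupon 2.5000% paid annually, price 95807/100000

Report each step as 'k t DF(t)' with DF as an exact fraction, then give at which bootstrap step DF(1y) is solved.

step 1 [1y] swap r/1=223/4777: DF=(1 − 223/4777·(0))/(1+223/4777) = 4777/5000 ≈ 0.955400
step 2 [2y] bond c/1=1/40: DF=(95807/100000 − 1/40·(0.955400))/(1+1/40) = 4557/5000 ≈ 0.911400

1 1 4777/5000
2 2 4557/5000
DF(1y) is solved at step 1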